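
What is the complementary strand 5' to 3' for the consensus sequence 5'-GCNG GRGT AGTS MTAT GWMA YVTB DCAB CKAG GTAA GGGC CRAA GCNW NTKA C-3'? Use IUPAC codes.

5'-GTMANWNGCTTYGGCCCTTACCTMGVTGHVABRTKWCATAKSACTACYCCNGC-3'

Standard pairs A↔T, G↔C; ambiguity codes pair R↔Y, M↔K, W↔W, S↔S, B↔V, D↔H, N↔N. Complement (CGNCCYCATCASKATACWKTRBAVHGTVGMTCCATTCCCGGYTTCGNWNAMTG), then reverse for 5'→3'.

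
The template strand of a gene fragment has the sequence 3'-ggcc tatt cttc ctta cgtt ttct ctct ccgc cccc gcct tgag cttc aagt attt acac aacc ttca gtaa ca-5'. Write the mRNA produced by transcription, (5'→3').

5′-CCGGAUAAGAAGGAAUGCAAAAGAGAGAGGCGGGGGCGGAACUCGAAGUUCAUAAAUGUGUUGGAAGUCAUUGU-3′

Reading the template 3'→5' as shown, RNA polymerase pairs each base (A→U, T→A, G↔C) to build mRNA 5'→3' directly.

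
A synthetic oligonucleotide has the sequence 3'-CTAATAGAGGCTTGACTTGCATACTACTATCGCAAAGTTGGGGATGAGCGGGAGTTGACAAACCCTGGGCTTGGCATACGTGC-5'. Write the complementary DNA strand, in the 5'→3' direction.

5'-GATTATCTCCGAACTGAACGTATGATGATAGCGTTTCAACCCCTACTCGCCCTCAACTGTTTGGGACCCGAACCGTATGCACG-3'

The strand is given 3'→5', so its complement runs 5'→3' in the same left-to-right order: pair each base A↔T, G↔C.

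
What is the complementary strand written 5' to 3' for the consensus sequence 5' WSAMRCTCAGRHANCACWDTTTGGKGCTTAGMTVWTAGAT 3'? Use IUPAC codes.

5'-ATCTAWBAKCTAAGCMCCAAAHWGTGNTDYCTGAGYKTSW-3'

Standard pairs A↔T, G↔C; ambiguity codes pair R↔Y, M↔K, W↔W, S↔S, D↔H, V↔B, N↔N. Complement (WSTKYGAGTCYDTNGTGWHAAACCMCGAATCKABWATCTA), then reverse for 5'→3'.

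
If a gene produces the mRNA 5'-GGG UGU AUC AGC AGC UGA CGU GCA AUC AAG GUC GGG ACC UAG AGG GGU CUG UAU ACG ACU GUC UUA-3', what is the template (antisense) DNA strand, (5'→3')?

Replace U with T to get the coding DNA strand: GGGTGTATCAGCAGCTGACGTGCAATCAAGGTCGGGACCTAGAGGGGTCTGTATACGACTGTCTTA. The template strand is its reverse complement (complement CCCACATAGTCGTCGACTGCACGTTAGTTCCAGCCCTGGATCTCCCCAGACATATGCTGACAGAAT, then reverse).

5'-TAAGACAGTCGTATACAGACCCCTCTAGGTCCCGACCTTGATTGCACGTCAGCTGCTGATACACCC-3'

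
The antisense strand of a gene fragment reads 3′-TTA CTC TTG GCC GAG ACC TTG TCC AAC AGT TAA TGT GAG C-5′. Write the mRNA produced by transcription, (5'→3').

Reading the template 3'→5' as shown, RNA polymerase pairs each base (A→U, T→A, G↔C) to build mRNA 5'→3' directly.

5'-AAUGAGAACCGGCUCUGGAACAGGUUGUCAAUUACACUCG-3'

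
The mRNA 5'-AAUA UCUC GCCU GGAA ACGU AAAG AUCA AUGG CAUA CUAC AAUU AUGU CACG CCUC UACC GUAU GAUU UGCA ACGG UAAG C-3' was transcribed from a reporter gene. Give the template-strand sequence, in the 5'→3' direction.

Replace U with T to get the coding DNA strand: AATATCTCGCCTGGAAACGTAAAGATCAATGGCATACTACAATTATGTCACGCCTCTACCGTATGATTTGCAACGGTAAGC. The template strand is its reverse complement (complement TTATAGAGCGGACCTTTGCATTTCTAGTTACCGTATGATGTTAATACAGTGCGGAGATGGCATACTAAACGTTGCCATTCG, then reverse).

5′-GCTTACCGTTGCAAATCATACGGTAGAGGCGTGACATAATTGTAGTATGCCATTGATCTTTACGTTTCCAGGCGAGATATT-3′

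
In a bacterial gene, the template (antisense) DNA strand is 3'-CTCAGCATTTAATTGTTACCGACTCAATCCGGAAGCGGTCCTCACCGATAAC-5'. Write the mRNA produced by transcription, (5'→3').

5'-GAGUCGUAAAUUAACAAUGGCUGAGUUAGGCCUUCGCCAGGAGUGGCUAUUG-3'

Reading the template 3'→5' as shown, RNA polymerase pairs each base (A→U, T→A, G↔C) to build mRNA 5'→3' directly.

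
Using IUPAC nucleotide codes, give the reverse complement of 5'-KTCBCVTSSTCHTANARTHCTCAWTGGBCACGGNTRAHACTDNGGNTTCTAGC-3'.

5'-GCTAGAANCCNHAGTDTYANCCGTGVCCAWTGAGDAYTNTADGASSABGVGAM-3'

Standard pairs A↔T, G↔C; ambiguity codes pair R↔Y, K↔M, W↔W, S↔S, B↔V, D↔H, N↔N. Complement (MAGVGBASSAGDATNTYADGAGTWACCVGTGCCNAYTDTGAHNCCNAAGATCG), then reverse for 5'→3'.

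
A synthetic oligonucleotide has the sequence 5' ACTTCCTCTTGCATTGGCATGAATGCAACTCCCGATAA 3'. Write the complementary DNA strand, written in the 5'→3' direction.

The complement of ACTTCCTCTTGCATTGGCATGAATGCAACTCCCGATAA is TGAAGGAGAACGTAACCGTACTTACGTTGAGGGCTATT (A↔T, G↔C). DNA strands are antiparallel, so the complementary strand runs 3'→5'; reversing gives the 5'→3' form.

5'-TTATCGGGAGTTGCATTCATGCCAATGCAAGAGGAAGT-3'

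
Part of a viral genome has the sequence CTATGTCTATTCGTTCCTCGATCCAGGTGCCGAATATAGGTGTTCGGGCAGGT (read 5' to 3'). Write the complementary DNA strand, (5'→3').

Pairing A↔T and G↔C gives GATACAGATAAGCAAGGAGCTAGGTCCACGGCTTATATCCACAAGCCCGTCCA, running 3'→5'. Reverse for the 5'→3' convention.

5'-ACCTGCCCGAACACCTATATTCGGCACCTGGATCGAGGAACGAATAGACATAG-3'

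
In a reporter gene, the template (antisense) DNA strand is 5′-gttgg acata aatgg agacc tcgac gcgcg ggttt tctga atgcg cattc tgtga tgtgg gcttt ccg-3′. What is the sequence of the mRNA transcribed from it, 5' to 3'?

RNA polymerase reads the template 3'→5' and synthesizes mRNA 5'→3' by base-pairing (A→U, T→A, G↔C). The complement of the template is CAACCTGTATTTACCTCTGGAGCTGCGCGCCCAAAAGACTTACGCGTAAGACACTACACCCGAAAGGC; antiparallel, so 5'→3' the coding strand is CGGAAAGCCCACATCACAGAATGCGCATTCAGAAAACCCGCGCGTCGAGGTCTCCATTTATGTCCAAC. Replace T with U for the mRNA.

5'-CGGAAAGCCCACAUCACAGAAUGCGCAUUCAGAAAACCCGCGCGUCGAGGUCUCCAUUUAUGUCCAAC-3'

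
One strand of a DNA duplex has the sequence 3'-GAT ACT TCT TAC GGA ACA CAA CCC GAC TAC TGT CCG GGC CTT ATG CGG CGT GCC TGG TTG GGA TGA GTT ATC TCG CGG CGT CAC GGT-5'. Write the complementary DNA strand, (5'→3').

The strand is given 3'→5', so its complement runs 5'→3' in the same left-to-right order: pair each base A↔T, G↔C.

5′-CTATGAAGAATGCCTTGTGTTGGGCTGATGACAGGCCCGGAATACGCCGCACGGACCAACCCTACTCAATAGAGCGCCGCAGTGCCA-3′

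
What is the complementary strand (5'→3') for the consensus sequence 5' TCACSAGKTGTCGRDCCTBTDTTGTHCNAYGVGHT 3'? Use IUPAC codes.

Standard pairs A↔T, G↔C; ambiguity codes pair R↔Y, K↔M, S↔S, B↔V, D↔H, N↔N. Complement (AGTGSTCMACAGCYHGGAVAHAACADGNTRCBCDA), then reverse for 5'→3'.

5'-ADCBCRTNGDACAAHAVAGGHYCGACAMCTSGTGA-3'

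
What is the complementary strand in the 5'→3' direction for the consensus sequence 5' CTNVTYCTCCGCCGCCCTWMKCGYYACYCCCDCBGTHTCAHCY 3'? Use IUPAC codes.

Standard pairs A↔T, G↔C; ambiguity codes pair Y↔R, M↔K, W↔W, B↔V, D↔H, N↔N. Complement (GANBARGAGGCGGCGGGAWKMGCRRTGRGGGHGVCADAGTDGR), then reverse for 5'→3'.

5'-RGDTGADACVGHGGGRGTRRCGMKWAGGGCGGCGGAGRABNAG-3'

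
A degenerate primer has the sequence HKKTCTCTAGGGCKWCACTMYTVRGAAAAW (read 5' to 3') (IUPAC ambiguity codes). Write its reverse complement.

5'-WTTTTCYBARKAGTGWMGCCCTAGAGAMMD-3'

Standard pairs A↔T, G↔C; ambiguity codes pair R↔Y, M↔K, W↔W, H↔D, V↔B. Complement (DMMAGAGATCCCGMWGTGAKRABYCTTTTW), then reverse for 5'→3'.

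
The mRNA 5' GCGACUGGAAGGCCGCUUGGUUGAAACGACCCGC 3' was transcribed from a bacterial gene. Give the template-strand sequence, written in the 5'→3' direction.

5'-GCGGGTCGTTTCAACCAAGCGGCCTTCCAGTCGC-3'

Replace U with T to get the coding DNA strand: GCGACTGGAAGGCCGCTTGGTTGAAACGACCCGC. The template strand is its reverse complement (complement CGCTGACCTTCCGGCGAACCAACTTTGCTGGGCG, then reverse).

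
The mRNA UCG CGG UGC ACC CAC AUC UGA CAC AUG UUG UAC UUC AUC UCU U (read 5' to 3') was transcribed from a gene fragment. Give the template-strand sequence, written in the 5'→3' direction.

5'-AAGAGATGAAGTACAACATGTGTCAGATGTGGGTGCACCGCGA-3'

Replace U with T to get the coding DNA strand: TCGCGGTGCACCCACATCTGACACATGTTGTACTTCATCTCTT. The template strand is its reverse complement (complement AGCGCCACGTGGGTGTAGACTGTGTACAACATGAAGTAGAGAA, then reverse).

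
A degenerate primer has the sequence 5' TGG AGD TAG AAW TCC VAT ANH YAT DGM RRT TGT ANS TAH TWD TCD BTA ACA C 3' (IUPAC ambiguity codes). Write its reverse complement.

5'-GTGTTAVHGAHWADTASNTACAAYYKCHATRDNTATBGGAWTTCTAHCTCCA-3'

Standard pairs A↔T, G↔C; ambiguity codes pair R↔Y, M↔K, W↔W, S↔S, B↔V, D↔H, N↔N. Complement (ACCTCHATCTTWAGGBTATNDRTAHCKYYAACATNSATDAWHAGHVATTGTG), then reverse for 5'→3'.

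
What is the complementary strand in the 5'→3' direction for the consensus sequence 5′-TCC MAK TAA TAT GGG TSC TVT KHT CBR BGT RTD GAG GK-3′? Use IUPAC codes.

Standard pairs A↔T, G↔C; ambiguity codes pair R↔Y, M↔K, S↔S, B↔V, D↔H. Complement (AGGKTMATTATACCCASGABAMDAGVYVCAYAHCTCCM), then reverse for 5'→3'.

5'-MCCTCHAYACVYVGADMABAGSACCCATATTAMTKGGA-3'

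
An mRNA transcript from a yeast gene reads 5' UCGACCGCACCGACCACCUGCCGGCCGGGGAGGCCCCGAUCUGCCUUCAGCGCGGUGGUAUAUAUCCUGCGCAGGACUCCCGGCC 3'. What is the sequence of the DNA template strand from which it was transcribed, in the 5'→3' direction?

Replace U with T to get the coding DNA strand: TCGACCGCACCGACCACCTGCCGGCCGGGGAGGCCCCGATCTGCCTTCAGCGCGGTGGTATATATCCTGCGCAGGACTCCCGGCC. The template strand is its reverse complement (complement AGCTGGCGTGGCTGGTGGACGGCCGGCCCCTCCGGGGCTAGACGGAAGTCGCGCCACCATATATAGGACGCGTCCTGAGGGCCGG, then reverse).

5'-GGCCGGGAGTCCTGCGCAGGATATATACCACCGCGCTGAAGGCAGATCGGGGCCTCCCCGGCCGGCAGGTGGTCGGTGCGGTCGA-3'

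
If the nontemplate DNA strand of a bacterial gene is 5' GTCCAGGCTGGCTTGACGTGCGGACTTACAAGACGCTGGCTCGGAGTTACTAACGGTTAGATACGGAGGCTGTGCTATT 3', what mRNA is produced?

The mRNA is synthesized from the template strand, so it matches the coding strand with T replaced by U.

5'-GUCCAGGCUGGCUUGACGUGCGGACUUACAAGACGCUGGCUCGGAGUUACUAACGGUUAGAUACGGAGGCUGUGCUAUU-3'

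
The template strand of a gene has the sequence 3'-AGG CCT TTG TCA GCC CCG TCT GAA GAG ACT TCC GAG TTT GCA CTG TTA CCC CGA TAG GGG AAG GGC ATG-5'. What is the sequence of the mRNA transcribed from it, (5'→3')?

Reading the template 3'→5' as shown, RNA polymerase pairs each base (A→U, T→A, G↔C) to build mRNA 5'→3' directly.

5'-UCCGGAAACAGUCGGGGCAGACUUCUCUGAAGGCUCAAACGUGACAAUGGGGCUAUCCCCUUCCCGUAC-3'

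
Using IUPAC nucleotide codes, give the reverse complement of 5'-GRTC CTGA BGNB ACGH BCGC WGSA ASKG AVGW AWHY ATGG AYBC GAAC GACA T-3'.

Standard pairs A↔T, G↔C; ambiguity codes pair R↔Y, K↔M, W↔W, S↔S, B↔V, H↔D, N↔N. Complement (CYAGGACTVCNVTGCDVGCGWCSTTSMCTBCWTWDRTACCTRVGCTTGCTGTA), then reverse for 5'→3'.

5'-ATGTCGTTCGVRTCCATRDWTWCBTCMSTTSCWGCGVDCGTVNCVTCAGGAYC-3'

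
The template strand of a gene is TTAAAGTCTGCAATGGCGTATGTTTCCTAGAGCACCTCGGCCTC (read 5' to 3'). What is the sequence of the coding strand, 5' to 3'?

5'-GAGGCCGAGGTGCTCTAGGAAACATACGCCATTGCAGACTTTAA-3'

The coding strand is complementary and antiparallel to the template: take the complement (A↔T, G↔C) and reverse.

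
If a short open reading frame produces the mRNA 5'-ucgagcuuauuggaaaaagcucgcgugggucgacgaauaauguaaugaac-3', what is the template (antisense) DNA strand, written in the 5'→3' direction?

Replace U with T to get the coding DNA strand: TCGAGCTTATTGGAAAAAGCTCGCGTGGGTCGACGAATAATGTAATGAAC. The template strand is its reverse complement (complement AGCTCGAATAACCTTTTTCGAGCGCACCCAGCTGCTTATTACATTACTTG, then reverse).

5'-GTTCATTACATTATTCGTCGACCCACGCGAGCTTTTTCCAATAAGCTCGA-3'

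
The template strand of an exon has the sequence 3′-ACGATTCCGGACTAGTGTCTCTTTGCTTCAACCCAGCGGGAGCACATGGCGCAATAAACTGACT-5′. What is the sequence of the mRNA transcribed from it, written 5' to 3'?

Reading the template 3'→5' as shown, RNA polymerase pairs each base (A→U, T→A, G↔C) to build mRNA 5'→3' directly.

5'-UGCUAAGGCCUGAUCACAGAGAAACGAAGUUGGGUCGCCCUCGUGUACCGCGUUAUUUGACUGA-3'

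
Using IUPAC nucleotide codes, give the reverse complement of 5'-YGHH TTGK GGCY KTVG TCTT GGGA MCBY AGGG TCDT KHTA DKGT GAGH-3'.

5'-DCTCACMHTADMAHGACCCTRVGKTCCCAAGACBAMRGCCMCAADDCR-3'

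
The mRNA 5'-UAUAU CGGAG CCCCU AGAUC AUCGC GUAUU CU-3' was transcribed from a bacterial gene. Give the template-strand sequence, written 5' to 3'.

5'-AGAATACGCGATGATCTAGGGGCTCCGATATA-3'

Replace U with T to get the coding DNA strand: TATATCGGAGCCCCTAGATCATCGCGTATTCT. The template strand is its reverse complement (complement ATATAGCCTCGGGGATCTAGTAGCGCATAAGA, then reverse).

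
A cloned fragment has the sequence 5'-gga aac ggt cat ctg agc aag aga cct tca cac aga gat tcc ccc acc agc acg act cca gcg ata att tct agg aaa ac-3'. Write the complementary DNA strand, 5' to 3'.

Pairing A↔T and G↔C gives CCTTTGCCAGTAGACTCGTTCTCTGGAAGTGTGTCTCTAAGGGGGTGGTCGTGCTGAGGTCGCTATTAAAGATCCTTTTG, running 3'→5'. Reverse for the 5'→3' convention.

5′-GTTTTCCTAGAAATTATCGCTGGAGTCGTGCTGGTGGGGGAATCTCTGTGTGAAGGTCTCTTGCTCAGATGACCGTTTCC-3′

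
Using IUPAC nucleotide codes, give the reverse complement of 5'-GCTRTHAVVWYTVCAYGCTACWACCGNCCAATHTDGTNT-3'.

Standard pairs A↔T, G↔C; ambiguity codes pair R↔Y, W↔W, D↔H, V↔B, N↔N. Complement (CGAYADTBBWRABGTRCGATGWTGGCNGGTTADAHCANA), then reverse for 5'→3'.

5′-ANACHADATTGGNCGGTWGTAGCRTGBARWBBTDAYAGC-3′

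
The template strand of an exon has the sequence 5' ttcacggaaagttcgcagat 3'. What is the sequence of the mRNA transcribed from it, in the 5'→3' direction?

The mRNA has the sequence of the coding strand (reverse complement of the template) with T→U. Reverse complement of TTCACGGAAAGTTCGCAGAT is ATCTGCGAACTTTCCGTGAA; then T→U.

5'-AUCUGCGAACUUUCCGUGAA-3'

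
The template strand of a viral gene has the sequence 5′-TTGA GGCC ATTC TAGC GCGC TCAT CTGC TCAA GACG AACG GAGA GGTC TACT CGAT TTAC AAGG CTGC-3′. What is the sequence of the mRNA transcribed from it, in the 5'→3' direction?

5'-GCAGCCUUGUAAAUCGAGUAGACCUCUCCGUUCGUCUUGAGCAGAUGAGCGCGCUAGAAUGGCCUCAA-3'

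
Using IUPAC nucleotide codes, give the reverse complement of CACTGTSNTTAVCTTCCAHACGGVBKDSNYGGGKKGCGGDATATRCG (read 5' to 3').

Standard pairs A↔T, G↔C; ambiguity codes pair R↔Y, K↔M, S↔S, B↔V, D↔H, N↔N. Complement (GTGACASNAATBGAAGGTDTGCCBVMHSNRCCCMMCGCCHTATAYGC), then reverse for 5'→3'.

5'-CGYATATHCCGCMMCCCRNSHMVBCCGTDTGGAAGBTAANSACAGTG-3'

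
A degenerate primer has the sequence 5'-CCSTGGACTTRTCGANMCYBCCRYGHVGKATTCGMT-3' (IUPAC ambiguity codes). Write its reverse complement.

Standard pairs A↔T, G↔C; ambiguity codes pair R↔Y, M↔K, S↔S, B↔V, H↔D, N↔N. Complement (GGSACCTGAAYAGCTNKGRVGGYRCDBCMTAAGCKA), then reverse for 5'→3'.

5'-AKCGAATMCBDCRYGGVRGKNTCGAYAAGTCCASGG-3'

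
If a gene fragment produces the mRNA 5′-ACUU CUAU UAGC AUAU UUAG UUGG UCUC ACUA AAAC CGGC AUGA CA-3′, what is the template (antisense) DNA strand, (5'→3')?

Replace U with T to get the coding DNA strand: ACTTCTATTAGCATATTTAGTTGGTCTCACTAAAACCGGCATGACA. The template strand is its reverse complement (complement TGAAGATAATCGTATAAATCAACCAGAGTGATTTTGGCCGTACTGT, then reverse).

5'-TGTCATGCCGGTTTTAGTGAGACCAACTAAATATGCTAATAGAAGT-3'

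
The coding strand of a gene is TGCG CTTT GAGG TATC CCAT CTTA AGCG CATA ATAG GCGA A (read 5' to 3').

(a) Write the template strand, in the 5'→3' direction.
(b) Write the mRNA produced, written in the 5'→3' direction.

(a) The template strand is the reverse complement of the coding strand: complement ACGCGAAACTCCATAGGGTAGAATTCGCGTATTATCCGCTT, then reverse.
(b) mRNA matches the coding strand with T→U.

(a) 5'-TTCGCCTATTATGCGCTTAAGATGGGATACCTCAAAGCGCA-3'
(b) 5'-UGCGCUUUGAGGUAUCCCAUCUUAAGCGCAUAAUAGGCGAA-3'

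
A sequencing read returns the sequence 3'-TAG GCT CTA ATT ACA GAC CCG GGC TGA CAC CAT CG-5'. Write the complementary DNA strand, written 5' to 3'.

5'-ATCCGAGATTAATGTCTGGGCCCGACTGTGGTAGC-3'

The strand is given 3'→5', so its complement runs 5'→3' in the same left-to-right order: pair each base A↔T, G↔C.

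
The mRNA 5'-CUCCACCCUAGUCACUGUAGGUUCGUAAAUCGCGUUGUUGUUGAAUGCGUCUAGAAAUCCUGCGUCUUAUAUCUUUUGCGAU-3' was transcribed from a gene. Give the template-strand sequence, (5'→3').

5'-ATCGCAAAAGATATAAGACGCAGGATTTCTAGACGCATTCAACAACAACGCGATTTACGAACCTACAGTGACTAGGGTGGAG-3'

Replace U with T to get the coding DNA strand: CTCCACCCTAGTCACTGTAGGTTCGTAAATCGCGTTGTTGTTGAATGCGTCTAGAAATCCTGCGTCTTATATCTTTTGCGAT. The template strand is its reverse complement (complement GAGGTGGGATCAGTGACATCCAAGCATTTAGCGCAACAACAACTTACGCAGATCTTTAGGACGCAGAATATAGAAAACGCTA, then reverse).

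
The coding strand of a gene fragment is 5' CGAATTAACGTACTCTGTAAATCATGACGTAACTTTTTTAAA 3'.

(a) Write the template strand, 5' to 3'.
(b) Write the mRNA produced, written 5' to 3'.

(a) The template strand is the reverse complement of the coding strand: complement GCTTAATTGCATGAGACATTTAGTACTGCATTGAAAAAATTT, then reverse.
(b) mRNA matches the coding strand with T→U.

(a) 5′-TTTAAAAAAGTTACGTCATGATTTACAGAGTACGTTAATTCG-3′
(b) 5'-CGAAUUAACGUACUCUGUAAAUCAUGACGUAACUUUUUUAAA-3'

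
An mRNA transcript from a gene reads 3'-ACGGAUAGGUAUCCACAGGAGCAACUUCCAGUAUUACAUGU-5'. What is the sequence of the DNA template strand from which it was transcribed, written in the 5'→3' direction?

5′-TGCCTATCCATAGGTGTCCTCGTTGAAGGTCATAATGTACA-3′

Written 5'→3' the mRNA is UGUACAUUAUGACCUUCAACGAGGACACCUAUGGAUAGGCA, so the coding DNA strand is TGTACATTATGACCTTCAACGAGGACACCTATGGATAGGCA. The template is its reverse complement.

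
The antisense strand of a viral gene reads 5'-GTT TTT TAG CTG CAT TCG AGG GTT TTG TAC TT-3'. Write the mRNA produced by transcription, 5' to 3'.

5′-AAGUACAAAACCCUCGAAUGCAGCUAAAAAAC-3′

The mRNA has the sequence of the coding strand (reverse complement of the template) with T→U. Reverse complement of GTTTTTTAGCTGCATTCGAGGGTTTTGTACTT is AAGTACAAAACCCTCGAATGCAGCTAAAAAAC; then T→U.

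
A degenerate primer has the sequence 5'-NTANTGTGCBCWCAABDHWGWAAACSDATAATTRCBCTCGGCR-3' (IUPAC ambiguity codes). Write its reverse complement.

5'-YGCCGAGVGYAATTATHSGTTTWCWDHVTTGWGVGCACANTAN-3'

Standard pairs A↔T, G↔C; ambiguity codes pair R↔Y, W↔W, S↔S, B↔V, D↔H, N↔N. Complement (NATNACACGVGWGTTVHDWCWTTTGSHTATTAAYGVGAGCCGY), then reverse for 5'→3'.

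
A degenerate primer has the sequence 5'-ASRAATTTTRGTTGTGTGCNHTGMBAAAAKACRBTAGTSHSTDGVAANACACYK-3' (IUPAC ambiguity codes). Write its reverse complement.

5'-MRGTGTNTTBCHASDSACTAVYGTMTTTTVKCADNGCACACAACYAAAATTYST-3'

Standard pairs A↔T, G↔C; ambiguity codes pair R↔Y, M↔K, S↔S, B↔V, D↔H, N↔N. Complement (TSYTTAAAAYCAACACACGNDACKVTTTTMTGYVATCASDSAHCBTTNTGTGRM), then reverse for 5'→3'.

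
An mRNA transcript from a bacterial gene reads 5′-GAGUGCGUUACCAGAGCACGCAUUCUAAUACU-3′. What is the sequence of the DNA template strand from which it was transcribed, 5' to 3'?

5'-AGTATTAGAATGCGTGCTCTGGTAACGCACTC-3'

Replace U with T to get the coding DNA strand: GAGTGCGTTACCAGAGCACGCATTCTAATACT. The template strand is its reverse complement (complement CTCACGCAATGGTCTCGTGCGTAAGATTATGA, then reverse).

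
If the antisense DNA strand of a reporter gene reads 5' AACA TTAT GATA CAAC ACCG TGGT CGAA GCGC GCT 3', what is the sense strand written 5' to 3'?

5'-AGCGCGCTTCGACCACGGTGTTGTATCATAATGTT-3'

The coding strand is complementary and antiparallel to the template: take the complement (A↔T, G↔C) and reverse.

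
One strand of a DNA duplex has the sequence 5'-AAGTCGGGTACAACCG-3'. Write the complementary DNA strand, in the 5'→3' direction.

5'-CGGTTGTACCCGACTT-3'

The complement of AAGTCGGGTACAACCG is TTCAGCCCATGTTGGC (A↔T, G↔C). DNA strands are antiparallel, so the complementary strand runs 3'→5'; reversing gives the 5'→3' form.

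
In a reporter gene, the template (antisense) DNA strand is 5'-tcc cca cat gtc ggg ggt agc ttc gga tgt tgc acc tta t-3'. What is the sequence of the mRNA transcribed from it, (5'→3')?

5'-AUAAGGUGCAACAUCCGAAGCUACCCCCGACAUGUGGGGA-3'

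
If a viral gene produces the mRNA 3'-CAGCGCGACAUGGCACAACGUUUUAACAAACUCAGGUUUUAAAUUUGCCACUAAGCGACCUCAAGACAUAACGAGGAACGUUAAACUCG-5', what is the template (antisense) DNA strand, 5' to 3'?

5'-GTCGCGCTGTACCGTGTTGCAAAATTGTTTGAGTCCAAAATTTAAACGGTGATTCGCTGGAGTTCTGTATTGCTCCTTGCAATTTGAGC-3'

Written 5'→3' the mRNA is GCUCAAAUUGCAAGGAGCAAUACAGAACUCCAGCGAAUCACCGUUUAAAUUUUGGACUCAAACAAUUUUGCAACACGGUACAGCGCGAC, so the coding DNA strand is GCTCAAATTGCAAGGAGCAATACAGAACTCCAGCGAATCACCGTTTAAATTTTGGACTCAAACAATTTTGCAACACGGTACAGCGCGAC. The template is its reverse complement.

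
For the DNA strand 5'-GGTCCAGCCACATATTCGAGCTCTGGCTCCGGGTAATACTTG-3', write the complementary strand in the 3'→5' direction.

Base-pairing A↔T, G↔C gives the complement. The complementary strand is antiparallel, so paired with a 5'→3' strand it runs 3'→5'.

3′-CCAGGTCGGTGTATAAGCTCGAGACCGAGGCCCATTATGAAC-5′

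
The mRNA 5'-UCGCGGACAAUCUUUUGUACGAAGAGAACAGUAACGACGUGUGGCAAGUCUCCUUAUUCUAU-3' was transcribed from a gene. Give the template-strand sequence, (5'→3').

Replace U with T to get the coding DNA strand: TCGCGGACAATCTTTTGTACGAAGAGAACAGTAACGACGTGTGGCAAGTCTCCTTATTCTAT. The template strand is its reverse complement (complement AGCGCCTGTTAGAAAACATGCTTCTCTTGTCATTGCTGCACACCGTTCAGAGGAATAAGATA, then reverse).

5'-ATAGAATAAGGAGACTTGCCACACGTCGTTACTGTTCTCTTCGTACAAAAGATTGTCCGCGA-3'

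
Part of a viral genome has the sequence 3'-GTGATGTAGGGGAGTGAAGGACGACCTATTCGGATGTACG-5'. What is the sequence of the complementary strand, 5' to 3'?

The strand is given 3'→5', so its complement runs 5'→3' in the same left-to-right order: pair each base A↔T, G↔C.

5'-CACTACATCCCCTCACTTCCTGCTGGATAAGCCTACATGC-3'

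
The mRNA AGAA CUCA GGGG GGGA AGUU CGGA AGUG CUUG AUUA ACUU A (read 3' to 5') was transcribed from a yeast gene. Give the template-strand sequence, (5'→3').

5'-TCTTGAGTCCCCCCCTTCAAGCCTTCACGAACTAATTGAAT-3'

Written 5'→3' the mRNA is AUUCAAUUAGUUCGUGAAGGCUUGAAGGGGGGGACUCAAGA, so the coding DNA strand is ATTCAATTAGTTCGTGAAGGCTTGAAGGGGGGGACTCAAGA. The template is its reverse complement.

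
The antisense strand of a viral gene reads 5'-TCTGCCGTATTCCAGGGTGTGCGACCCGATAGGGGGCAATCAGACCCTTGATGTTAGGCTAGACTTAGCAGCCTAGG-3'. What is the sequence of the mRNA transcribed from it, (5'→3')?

RNA polymerase reads the template 3'→5' and synthesizes mRNA 5'→3' by base-pairing (A→U, T→A, G↔C). The complement of the template is AGACGGCATAAGGTCCCACACGCTGGGCTATCCCCCGTTAGTCTGGGAACTACAATCCGATCTGAATCGTCGGATCC; antiparallel, so 5'→3' the coding strand is CCTAGGCTGCTAAGTCTAGCCTAACATCAAGGGTCTGATTGCCCCCTATCGGGTCGCACACCCTGGAATACGGCAGA. Replace T with U for the mRNA.

5'-CCUAGGCUGCUAAGUCUAGCCUAACAUCAAGGGUCUGAUUGCCCCCUAUCGGGUCGCACACCCUGGAAUACGGCAGA-3'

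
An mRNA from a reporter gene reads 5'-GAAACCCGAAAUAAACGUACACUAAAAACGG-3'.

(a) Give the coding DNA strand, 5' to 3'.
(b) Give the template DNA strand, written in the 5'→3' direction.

(a) 5'-GAAACCCGAAATAAACGTACACTAAAAACGG-3'
(b) 5'-CCGTTTTTAGTGTACGTTTATTTCGGGTTTC-3'

(a) The coding strand matches the mRNA with U→T.
(b) The template strand is the reverse complement of the coding strand.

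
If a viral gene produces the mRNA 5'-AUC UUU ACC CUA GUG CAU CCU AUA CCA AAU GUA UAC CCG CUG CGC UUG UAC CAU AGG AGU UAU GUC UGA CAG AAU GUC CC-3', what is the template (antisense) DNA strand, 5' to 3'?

Replace U with T to get the coding DNA strand: ATCTTTACCCTAGTGCATCCTATACCAAATGTATACCCGCTGCGCTTGTACCATAGGAGTTATGTCTGACAGAATGTCCC. The template strand is its reverse complement (complement TAGAAATGGGATCACGTAGGATATGGTTTACATATGGGCGACGCGAACATGGTATCCTCAATACAGACTGTCTTACAGGG, then reverse).

5'-GGGACATTCTGTCAGACATAACTCCTATGGTACAAGCGCAGCGGGTATACATTTGGTATAGGATGCACTAGGGTAAAGAT-3'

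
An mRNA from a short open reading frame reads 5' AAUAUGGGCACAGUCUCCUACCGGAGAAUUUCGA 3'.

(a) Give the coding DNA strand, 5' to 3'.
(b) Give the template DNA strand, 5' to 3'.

(a) 5'-AATATGGGCACAGTCTCCTACCGGAGAATTTCGA-3'
(b) 5'-TCGAAATTCTCCGGTAGGAGACTGTGCCCATATT-3'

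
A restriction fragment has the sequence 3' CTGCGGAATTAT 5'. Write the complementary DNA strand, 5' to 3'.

The strand is given 3'→5', so its complement runs 5'→3' in the same left-to-right order: pair each base A↔T, G↔C.

5'-GACGCCTTAATA-3'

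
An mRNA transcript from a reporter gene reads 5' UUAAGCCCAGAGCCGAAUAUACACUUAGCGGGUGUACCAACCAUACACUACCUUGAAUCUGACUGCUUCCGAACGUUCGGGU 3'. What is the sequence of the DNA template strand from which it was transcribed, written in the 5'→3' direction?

5′-ACCCGAACGTTCGGAAGCAGTCAGATTCAAGGTAGTGTATGGTTGGTACACCCGCTAAGTGTATATTCGGCTCTGGGCTTAA-3′

Replace U with T to get the coding DNA strand: TTAAGCCCAGAGCCGAATATACACTTAGCGGGTGTACCAACCATACACTACCTTGAATCTGACTGCTTCCGAACGTTCGGGT. The template strand is its reverse complement (complement AATTCGGGTCTCGGCTTATATGTGAATCGCCCACATGGTTGGTATGTGATGGAACTTAGACTGACGAAGGCTTGCAAGCCCA, then reverse).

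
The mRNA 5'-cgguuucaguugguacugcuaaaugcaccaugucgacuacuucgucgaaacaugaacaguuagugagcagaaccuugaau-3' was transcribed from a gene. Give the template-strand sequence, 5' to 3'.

5'-ATTCAAGGTTCTGCTCACTAACTGTTCATGTTTCGACGAAGTAGTCGACATGGTGCATTTAGCAGTACCAACTGAAACCG-3'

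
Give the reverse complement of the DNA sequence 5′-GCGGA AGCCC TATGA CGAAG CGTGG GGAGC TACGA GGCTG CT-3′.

Reading the sequence 3'→5' and pairing each base (A↔T, G↔C) gives the reverse complement directly.

5'-AGCAGCCTCGTAGCTCCCCACGCTTCGTCATAGGGCTTCCGC-3'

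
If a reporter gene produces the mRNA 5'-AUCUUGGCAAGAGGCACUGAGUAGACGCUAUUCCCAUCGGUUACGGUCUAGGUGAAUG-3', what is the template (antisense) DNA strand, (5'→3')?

5'-CATTCACCTAGACCGTAACCGATGGGAATAGCGTCTACTCAGTGCCTCTTGCCAAGAT-3'

Replace U with T to get the coding DNA strand: ATCTTGGCAAGAGGCACTGAGTAGACGCTATTCCCATCGGTTACGGTCTAGGTGAATG. The template strand is its reverse complement (complement TAGAACCGTTCTCCGTGACTCATCTGCGATAAGGGTAGCCAATGCCAGATCCACTTAC, then reverse).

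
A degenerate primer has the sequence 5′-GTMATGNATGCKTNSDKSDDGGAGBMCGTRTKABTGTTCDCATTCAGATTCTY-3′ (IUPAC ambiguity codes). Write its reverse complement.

Standard pairs A↔T, G↔C; ambiguity codes pair R↔Y, M↔K, S↔S, B↔V, D↔H, N↔N. Complement (CAKTACNTACGMANSHMSHHCCTCVKGCAYAMTVACAAGHGTAAGTCTAAGAR), then reverse for 5'→3'.

5'-RAGAATCTGAATGHGAACAVTMAYACGKVCTCCHHSMHSNAMGCATNCATKAC-3'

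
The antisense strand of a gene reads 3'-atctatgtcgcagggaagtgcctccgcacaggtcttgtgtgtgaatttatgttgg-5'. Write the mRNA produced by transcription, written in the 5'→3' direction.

5'-UAGAUACAGCGUCCCUUCACGGAGGCGUGUCCAGAACACACACUUAAAUACAACC-3'

Reading the template 3'→5' as shown, RNA polymerase pairs each base (A→U, T→A, G↔C) to build mRNA 5'→3' directly.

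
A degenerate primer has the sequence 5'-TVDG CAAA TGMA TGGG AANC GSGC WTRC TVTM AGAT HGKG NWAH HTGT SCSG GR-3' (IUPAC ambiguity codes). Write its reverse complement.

5'-YCCSGSACADDTWNCMCDATCTKABAGYAWGCSCGNTTCCCATKCATTTGCHBA-3'

Standard pairs A↔T, G↔C; ambiguity codes pair R↔Y, M↔K, W↔W, S↔S, D↔H, V↔B, N↔N. Complement (ABHCGTTTACKTACCCTTNGCSCGWAYGABAKTCTADCMCNWTDDACASGSCCY), then reverse for 5'→3'.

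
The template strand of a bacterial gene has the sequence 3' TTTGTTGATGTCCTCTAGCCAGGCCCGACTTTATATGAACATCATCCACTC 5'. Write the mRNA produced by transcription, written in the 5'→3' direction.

5'-AAACAACUACAGGAGAUCGGUCCGGGCUGAAAUAUACUUGUAGUAGGUGAG-3'

Reading the template 3'→5' as shown, RNA polymerase pairs each base (A→U, T→A, G↔C) to build mRNA 5'→3' directly.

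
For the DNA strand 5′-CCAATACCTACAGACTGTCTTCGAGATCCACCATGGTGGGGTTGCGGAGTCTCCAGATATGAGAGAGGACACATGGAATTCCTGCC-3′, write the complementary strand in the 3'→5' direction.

Base-pairing A↔T, G↔C gives the complement. The complementary strand is antiparallel, so paired with a 5'→3' strand it runs 3'→5'.

3'-GGTTATGGATGTCTGACAGAAGCTCTAGGTGGTACCACCCCAACGCCTCAGAGGTCTATACTCTCTCCTGTGTACCTTAAGGACGG-5'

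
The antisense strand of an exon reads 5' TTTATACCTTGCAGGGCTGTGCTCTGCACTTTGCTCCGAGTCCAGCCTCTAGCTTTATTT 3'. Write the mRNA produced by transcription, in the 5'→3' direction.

RNA polymerase reads the template 3'→5' and synthesizes mRNA 5'→3' by base-pairing (A→U, T→A, G↔C). The complement of the template is AAATATGGAACGTCCCGACACGAGACGTGAAACGAGGCTCAGGTCGGAGATCGAAATAAA; antiparallel, so 5'→3' the coding strand is AAATAAAGCTAGAGGCTGGACTCGGAGCAAAGTGCAGAGCACAGCCCTGCAAGGTATAAA. Replace T with U for the mRNA.

5'-AAAUAAAGCUAGAGGCUGGACUCGGAGCAAAGUGCAGAGCACAGCCCUGCAAGGUAUAAA-3'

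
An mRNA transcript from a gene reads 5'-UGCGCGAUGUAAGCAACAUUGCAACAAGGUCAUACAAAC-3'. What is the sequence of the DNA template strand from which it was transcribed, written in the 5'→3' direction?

5'-GTTTGTATGACCTTGTTGCAATGTTGCTTACATCGCGCA-3'

Replace U with T to get the coding DNA strand: TGCGCGATGTAAGCAACATTGCAACAAGGTCATACAAAC. The template strand is its reverse complement (complement ACGCGCTACATTCGTTGTAACGTTGTTCCAGTATGTTTG, then reverse).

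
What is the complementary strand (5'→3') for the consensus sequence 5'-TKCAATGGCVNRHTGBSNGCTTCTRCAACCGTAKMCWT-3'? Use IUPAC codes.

5'-AWGKMTACGGTTGYAGAAGCNSVCADYNBGCCATTGMA-3'

Standard pairs A↔T, G↔C; ambiguity codes pair R↔Y, M↔K, W↔W, S↔S, B↔V, H↔D, N↔N. Complement (AMGTTACCGBNYDACVSNCGAAGAYGTTGGCATMKGWA), then reverse for 5'→3'.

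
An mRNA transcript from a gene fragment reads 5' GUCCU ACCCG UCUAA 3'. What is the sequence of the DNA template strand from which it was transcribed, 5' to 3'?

5'-TTAGACGGGTAGGAC-3'

Replace U with T to get the coding DNA strand: GTCCTACCCGTCTAA. The template strand is its reverse complement (complement CAGGATGGGCAGATT, then reverse).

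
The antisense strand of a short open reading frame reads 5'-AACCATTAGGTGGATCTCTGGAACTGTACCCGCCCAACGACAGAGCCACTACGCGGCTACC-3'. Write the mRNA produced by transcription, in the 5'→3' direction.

RNA polymerase reads the template 3'→5' and synthesizes mRNA 5'→3' by base-pairing (A→U, T→A, G↔C). The complement of the template is TTGGTAATCCACCTAGAGACCTTGACATGGGCGGGTTGCTGTCTCGGTGATGCGCCGATGG; antiparallel, so 5'→3' the coding strand is GGTAGCCGCGTAGTGGCTCTGTCGTTGGGCGGGTACAGTTCCAGAGATCCACCTAATGGTT. Replace T with U for the mRNA.

5'-GGUAGCCGCGUAGUGGCUCUGUCGUUGGGCGGGUACAGUUCCAGAGAUCCACCUAAUGGUU-3'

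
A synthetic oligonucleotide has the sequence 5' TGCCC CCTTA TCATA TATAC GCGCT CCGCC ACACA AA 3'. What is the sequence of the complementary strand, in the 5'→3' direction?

The complement of TGCCCCCTTATCATATATACGCGCTCCGCCACACAAA is ACGGGGGAATAGTATATATGCGCGAGGCGGTGTGTTT (A↔T, G↔C). DNA strands are antiparallel, so the complementary strand runs 3'→5'; reversing gives the 5'→3' form.

5′-TTTGTGTGGCGGAGCGCGTATATATGATAAGGGGGCA-3′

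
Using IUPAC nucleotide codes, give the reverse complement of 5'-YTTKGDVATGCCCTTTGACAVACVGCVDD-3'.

Standard pairs A↔T, G↔C; ambiguity codes pair Y↔R, K↔M, D↔H, V↔B. Complement (RAAMCHBTACGGGAAACTGTBTGBCGBHH), then reverse for 5'→3'.

5'-HHBGCBGTBTGTCAAAGGGCATBHCMAAR-3'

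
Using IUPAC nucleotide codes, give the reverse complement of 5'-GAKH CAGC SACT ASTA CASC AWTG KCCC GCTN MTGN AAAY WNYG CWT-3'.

5'-AWGCRNWRTTTNCAKNAGCGGGMCAWTGSTGTASTAGTSGCTGDMTC-3'

Standard pairs A↔T, G↔C; ambiguity codes pair Y↔R, M↔K, W↔W, S↔S, H↔D, N↔N. Complement (CTMDGTCGSTGATSATGTSGTWACMGGGCGANKACNTTTRWNRCGWA), then reverse for 5'→3'.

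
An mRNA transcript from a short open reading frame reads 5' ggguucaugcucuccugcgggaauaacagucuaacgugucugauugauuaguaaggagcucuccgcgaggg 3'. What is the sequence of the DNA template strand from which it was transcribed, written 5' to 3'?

Replace U with T to get the coding DNA strand: GGGTTCATGCTCTCCTGCGGGAATAACAGTCTAACGTGTCTGATTGATTAGTAAGGAGCTCTCCGCGAGGG. The template strand is its reverse complement (complement CCCAAGTACGAGAGGACGCCCTTATTGTCAGATTGCACAGACTAACTAATCATTCCTCGAGAGGCGCTCCC, then reverse).

5'-CCCTCGCGGAGAGCTCCTTACTAATCAATCAGACACGTTAGACTGTTATTCCCGCAGGAGAGCATGAACCC-3'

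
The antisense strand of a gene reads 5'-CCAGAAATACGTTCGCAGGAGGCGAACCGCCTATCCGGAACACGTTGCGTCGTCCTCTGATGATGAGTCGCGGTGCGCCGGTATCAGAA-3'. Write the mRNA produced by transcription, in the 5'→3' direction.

RNA polymerase reads the template 3'→5' and synthesizes mRNA 5'→3' by base-pairing (A→U, T→A, G↔C). The complement of the template is GGTCTTTATGCAAGCGTCCTCCGCTTGGCGGATAGGCCTTGTGCAACGCAGCAGGAGACTACTACTCAGCGCCACGCGGCCATAGTCTT; antiparallel, so 5'→3' the coding strand is TTCTGATACCGGCGCACCGCGACTCATCATCAGAGGACGACGCAACGTGTTCCGGATAGGCGGTTCGCCTCCTGCGAACGTATTTCTGG. Replace T with U for the mRNA.

5'-UUCUGAUACCGGCGCACCGCGACUCAUCAUCAGAGGACGACGCAACGUGUUCCGGAUAGGCGGUUCGCCUCCUGCGAACGUAUUUCUGG-3'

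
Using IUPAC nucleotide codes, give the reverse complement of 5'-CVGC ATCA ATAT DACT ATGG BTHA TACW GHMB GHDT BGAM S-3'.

5'-SKTCVAHDCVKDCWGTATDAVCCATAGTHATATTGATGCBG-3'

Standard pairs A↔T, G↔C; ambiguity codes pair M↔K, W↔W, S↔S, B↔V, D↔H. Complement (GBCGTAGTTATAHTGATACCVADTATGWCDKVCDHAVCTKS), then reverse for 5'→3'.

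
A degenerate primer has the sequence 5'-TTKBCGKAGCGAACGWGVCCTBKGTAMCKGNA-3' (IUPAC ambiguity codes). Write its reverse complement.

5′-TNCMGKTACMVAGGBCWCGTTCGCTMCGVMAA-3′

Standard pairs A↔T, G↔C; ambiguity codes pair M↔K, W↔W, B↔V, N↔N. Complement (AAMVGCMTCGCTTGCWCBGGAVMCATKGMCNT), then reverse for 5'→3'.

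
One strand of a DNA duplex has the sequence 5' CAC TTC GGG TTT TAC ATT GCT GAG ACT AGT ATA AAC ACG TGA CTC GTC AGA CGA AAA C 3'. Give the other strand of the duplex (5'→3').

5'-GTTTTCGTCTGACGAGTCACGTGTTTATACTAGTCTCAGCAATGTAAAACCCGAAGTG-3'

Pairing A↔T and G↔C gives GTGAAGCCCAAAATGTAACGACTCTGATCATATTTGTGCACTGAGCAGTCTGCTTTTG, running 3'→5'. Reverse for the 5'→3' convention.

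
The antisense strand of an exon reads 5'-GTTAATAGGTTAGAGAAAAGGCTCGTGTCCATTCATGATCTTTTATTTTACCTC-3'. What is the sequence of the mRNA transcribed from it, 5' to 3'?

RNA polymerase reads the template 3'→5' and synthesizes mRNA 5'→3' by base-pairing (A→U, T→A, G↔C). The complement of the template is CAATTATCCAATCTCTTTTCCGAGCACAGGTAAGTACTAGAAAATAAAATGGAG; antiparallel, so 5'→3' the coding strand is GAGGTAAAATAAAAGATCATGAATGGACACGAGCCTTTTCTCTAACCTATTAAC. Replace T with U for the mRNA.

5'-GAGGUAAAAUAAAAGAUCAUGAAUGGACACGAGCCUUUUCUCUAACCUAUUAAC-3'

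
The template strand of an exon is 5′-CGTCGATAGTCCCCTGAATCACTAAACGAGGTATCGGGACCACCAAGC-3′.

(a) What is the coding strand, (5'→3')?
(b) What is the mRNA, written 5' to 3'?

(a) The coding strand is the reverse complement of the template: complement GCAGCTATCAGGGGACTTAGTGATTTGCTCCATAGCCCTGGTGGTTCG, then reverse.
(b) mRNA has the coding-strand sequence with T→U.

(a) 5'-GCTTGGTGGTCCCGATACCTCGTTTAGTGATTCAGGGGACTATCGACG-3'
(b) 5'-GCUUGGUGGUCCCGAUACCUCGUUUAGUGAUUCAGGGGACUAUCGACG-3'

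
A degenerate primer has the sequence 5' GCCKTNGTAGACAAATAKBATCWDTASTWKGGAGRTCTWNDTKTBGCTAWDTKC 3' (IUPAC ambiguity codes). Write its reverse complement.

5'-GMAHWTAGCVAMAHNWAGAYCTCCMWASTAHWGATVMTATTTGTCTACNAMGGC-3'

Standard pairs A↔T, G↔C; ambiguity codes pair R↔Y, K↔M, W↔W, S↔S, B↔V, D↔H, N↔N. Complement (CGGMANCATCTGTTTATMVTAGWHATSAWMCCTCYAGAWNHAMAVCGATWHAMG), then reverse for 5'→3'.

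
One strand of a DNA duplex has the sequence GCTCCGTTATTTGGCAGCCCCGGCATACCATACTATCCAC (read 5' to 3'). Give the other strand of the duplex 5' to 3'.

The complement of GCTCCGTTATTTGGCAGCCCCGGCATACCATACTATCCAC is CGAGGCAATAAACCGTCGGGGCCGTATGGTATGATAGGTG (A↔T, G↔C). DNA strands are antiparallel, so the complementary strand runs 3'→5'; reversing gives the 5'→3' form.

5'-GTGGATAGTATGGTATGCCGGGGCTGCCAAATAACGGAGC-3'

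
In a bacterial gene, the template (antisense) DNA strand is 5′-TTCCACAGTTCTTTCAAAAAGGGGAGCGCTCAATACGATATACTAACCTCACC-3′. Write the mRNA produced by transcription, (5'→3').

5'-GGUGAGGUUAGUAUAUCGUAUUGAGCGCUCCCCUUUUUGAAAGAACUGUGGAA-3'

The mRNA has the sequence of the coding strand (reverse complement of the template) with T→U. Reverse complement of TTCCACAGTTCTTTCAAAAAGGGGAGCGCTCAATACGATATACTAACCTCACC is GGTGAGGTTAGTATATCGTATTGAGCGCTCCCCTTTTTGAAAGAACTGTGGAA; then T→U.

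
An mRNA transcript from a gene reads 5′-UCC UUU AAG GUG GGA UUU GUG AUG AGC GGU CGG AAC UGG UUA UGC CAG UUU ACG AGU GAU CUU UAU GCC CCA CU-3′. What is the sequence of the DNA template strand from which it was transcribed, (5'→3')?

5′-AGTGGGGCATAAAGATCACTCGTAAACTGGCATAACCAGTTCCGACCGCTCATCACAAATCCCACCTTAAAGGA-3′

Replace U with T to get the coding DNA strand: TCCTTTAAGGTGGGATTTGTGATGAGCGGTCGGAACTGGTTATGCCAGTTTACGAGTGATCTTTATGCCCCACT. The template strand is its reverse complement (complement AGGAAATTCCACCCTAAACACTACTCGCCAGCCTTGACCAATACGGTCAAATGCTCACTAGAAATACGGGGTGA, then reverse).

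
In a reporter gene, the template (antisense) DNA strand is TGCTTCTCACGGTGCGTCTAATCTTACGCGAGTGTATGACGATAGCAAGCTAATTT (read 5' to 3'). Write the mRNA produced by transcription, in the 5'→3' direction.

5'-AAAUUAGCUUGCUAUCGUCAUACACUCGCGUAAGAUUAGACGCACCGUGAGAAGCA-3'

RNA polymerase reads the template 3'→5' and synthesizes mRNA 5'→3' by base-pairing (A→U, T→A, G↔C). The complement of the template is ACGAAGAGTGCCACGCAGATTAGAATGCGCTCACATACTGCTATCGTTCGATTAAA; antiparallel, so 5'→3' the coding strand is AAATTAGCTTGCTATCGTCATACACTCGCGTAAGATTAGACGCACCGTGAGAAGCA. Replace T with U for the mRNA.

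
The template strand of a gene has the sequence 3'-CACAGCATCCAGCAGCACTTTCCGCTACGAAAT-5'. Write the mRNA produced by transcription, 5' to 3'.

Reading the template 3'→5' as shown, RNA polymerase pairs each base (A→U, T→A, G↔C) to build mRNA 5'→3' directly.

5'-GUGUCGUAGGUCGUCGUGAAAGGCGAUGCUUUA-3'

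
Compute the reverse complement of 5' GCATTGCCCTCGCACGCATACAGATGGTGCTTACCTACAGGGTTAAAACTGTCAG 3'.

5'-CTGACAGTTTTAACCCTGTAGGTAAGCACCATCTGTATGCGTGCGAGGGCAATGC-3'

Reading the sequence 3'→5' and pairing each base (A↔T, G↔C) gives the reverse complement directly.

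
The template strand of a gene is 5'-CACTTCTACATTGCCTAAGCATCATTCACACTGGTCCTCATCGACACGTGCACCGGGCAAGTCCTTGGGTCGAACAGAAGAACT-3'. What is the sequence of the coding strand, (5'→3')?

5'-AGTTCTTCTGTTCGACCCAAGGACTTGCCCGGTGCACGTGTCGATGAGGACCAGTGTGAATGATGCTTAGGCAATGTAGAAGTG-3'

The coding strand is complementary and antiparallel to the template: take the complement (A↔T, G↔C) and reverse.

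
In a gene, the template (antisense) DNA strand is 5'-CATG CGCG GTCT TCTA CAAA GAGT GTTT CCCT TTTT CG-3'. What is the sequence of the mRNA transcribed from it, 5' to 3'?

The mRNA has the sequence of the coding strand (reverse complement of the template) with T→U. Reverse complement of CATGCGCGGTCTTCTACAAAGAGTGTTTCCCTTTTTCG is CGAAAAAGGGAAACACTCTTTGTAGAAGACCGCGCATG; then T→U.

5'-CGAAAAAGGGAAACACUCUUUGUAGAAGACCGCGCAUG-3'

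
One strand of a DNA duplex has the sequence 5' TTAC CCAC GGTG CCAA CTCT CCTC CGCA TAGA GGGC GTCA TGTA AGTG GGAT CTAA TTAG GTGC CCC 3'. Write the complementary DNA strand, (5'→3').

Pairing A↔T and G↔C gives AATGGGTGCCACGGTTGAGAGGAGGCGTATCTCCCGCAGTACATTCACCCTAGATTAATCCACGGGG, running 3'→5'. Reverse for the 5'→3' convention.

5'-GGGGCACCTAATTAGATCCCACTTACATGACGCCCTCTATGCGGAGGAGAGTTGGCACCGTGGGTAA-3'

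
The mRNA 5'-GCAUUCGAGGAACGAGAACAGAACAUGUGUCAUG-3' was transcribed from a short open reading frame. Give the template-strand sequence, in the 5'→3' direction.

5'-CATGACACATGTTCTGTTCTCGTTCCTCGAATGC-3'

Replace U with T to get the coding DNA strand: GCATTCGAGGAACGAGAACAGAACATGTGTCATG. The template strand is its reverse complement (complement CGTAAGCTCCTTGCTCTTGTCTTGTACACAGTAC, then reverse).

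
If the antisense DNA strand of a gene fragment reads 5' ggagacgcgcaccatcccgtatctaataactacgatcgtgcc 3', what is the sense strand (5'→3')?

5′-GGCACGATCGTAGTTATTAGATACGGGATGGTGCGCGTCTCC-3′

The coding strand is complementary and antiparallel to the template: take the complement (A↔T, G↔C) and reverse.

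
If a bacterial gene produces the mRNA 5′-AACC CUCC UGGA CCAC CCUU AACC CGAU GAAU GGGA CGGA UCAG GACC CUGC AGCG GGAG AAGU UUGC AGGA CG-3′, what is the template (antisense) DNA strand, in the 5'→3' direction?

5'-CGTCCTGCAAACTTCTCCCGCTGCAGGGTCCTGATCCGTCCCATTCATCGGGTTAAGGGTGGTCCAGGAGGGTT-3'

Replace U with T to get the coding DNA strand: AACCCTCCTGGACCACCCTTAACCCGATGAATGGGACGGATCAGGACCCTGCAGCGGGAGAAGTTTGCAGGACG. The template strand is its reverse complement (complement TTGGGAGGACCTGGTGGGAATTGGGCTACTTACCCTGCCTAGTCCTGGGACGTCGCCCTCTTCAAACGTCCTGC, then reverse).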